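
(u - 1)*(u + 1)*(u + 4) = u^3 + 4*u^2 - u - 4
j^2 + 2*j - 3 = (j - 1)*(j + 3)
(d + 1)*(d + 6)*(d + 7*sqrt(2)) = d^3 + 7*d^2 + 7*sqrt(2)*d^2 + 6*d + 49*sqrt(2)*d + 42*sqrt(2)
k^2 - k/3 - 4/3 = (k - 4/3)*(k + 1)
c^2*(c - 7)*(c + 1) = c^4 - 6*c^3 - 7*c^2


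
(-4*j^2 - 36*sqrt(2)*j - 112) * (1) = -4*j^2 - 36*sqrt(2)*j - 112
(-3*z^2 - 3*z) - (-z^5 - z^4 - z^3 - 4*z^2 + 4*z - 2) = z^5 + z^4 + z^3 + z^2 - 7*z + 2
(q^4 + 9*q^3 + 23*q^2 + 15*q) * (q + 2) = q^5 + 11*q^4 + 41*q^3 + 61*q^2 + 30*q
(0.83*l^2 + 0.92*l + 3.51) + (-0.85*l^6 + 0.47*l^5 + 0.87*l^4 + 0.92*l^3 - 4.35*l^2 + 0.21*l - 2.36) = -0.85*l^6 + 0.47*l^5 + 0.87*l^4 + 0.92*l^3 - 3.52*l^2 + 1.13*l + 1.15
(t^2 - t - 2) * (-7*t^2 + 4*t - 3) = -7*t^4 + 11*t^3 + 7*t^2 - 5*t + 6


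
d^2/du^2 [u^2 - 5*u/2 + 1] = 2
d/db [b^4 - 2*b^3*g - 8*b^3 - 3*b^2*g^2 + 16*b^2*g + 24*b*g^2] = 4*b^3 - 6*b^2*g - 24*b^2 - 6*b*g^2 + 32*b*g + 24*g^2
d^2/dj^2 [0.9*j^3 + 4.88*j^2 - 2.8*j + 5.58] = 5.4*j + 9.76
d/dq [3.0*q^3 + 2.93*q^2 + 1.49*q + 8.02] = 9.0*q^2 + 5.86*q + 1.49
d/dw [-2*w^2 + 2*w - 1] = 2 - 4*w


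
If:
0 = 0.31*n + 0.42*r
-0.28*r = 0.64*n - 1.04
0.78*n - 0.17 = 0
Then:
No Solution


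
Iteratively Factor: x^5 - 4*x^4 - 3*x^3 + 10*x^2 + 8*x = (x + 1)*(x^4 - 5*x^3 + 2*x^2 + 8*x) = (x - 2)*(x + 1)*(x^3 - 3*x^2 - 4*x) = (x - 4)*(x - 2)*(x + 1)*(x^2 + x) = x*(x - 4)*(x - 2)*(x + 1)*(x + 1)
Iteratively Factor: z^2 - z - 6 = (z + 2)*(z - 3)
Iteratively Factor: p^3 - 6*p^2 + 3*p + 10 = (p - 5)*(p^2 - p - 2) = (p - 5)*(p + 1)*(p - 2)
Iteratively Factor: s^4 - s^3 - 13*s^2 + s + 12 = (s + 1)*(s^3 - 2*s^2 - 11*s + 12) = (s - 4)*(s + 1)*(s^2 + 2*s - 3) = (s - 4)*(s - 1)*(s + 1)*(s + 3)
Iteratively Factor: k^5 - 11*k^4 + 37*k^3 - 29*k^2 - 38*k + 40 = (k - 1)*(k^4 - 10*k^3 + 27*k^2 - 2*k - 40) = (k - 1)*(k + 1)*(k^3 - 11*k^2 + 38*k - 40) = (k - 4)*(k - 1)*(k + 1)*(k^2 - 7*k + 10) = (k - 4)*(k - 2)*(k - 1)*(k + 1)*(k - 5)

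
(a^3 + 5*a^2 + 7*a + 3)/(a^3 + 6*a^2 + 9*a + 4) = (a + 3)/(a + 4)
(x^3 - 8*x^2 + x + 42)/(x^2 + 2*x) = x - 10 + 21/x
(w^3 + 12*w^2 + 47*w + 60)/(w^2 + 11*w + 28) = (w^2 + 8*w + 15)/(w + 7)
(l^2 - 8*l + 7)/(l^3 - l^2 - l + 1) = (l - 7)/(l^2 - 1)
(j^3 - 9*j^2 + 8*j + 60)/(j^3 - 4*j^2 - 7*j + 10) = (j - 6)/(j - 1)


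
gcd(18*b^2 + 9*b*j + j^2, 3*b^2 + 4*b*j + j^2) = 3*b + j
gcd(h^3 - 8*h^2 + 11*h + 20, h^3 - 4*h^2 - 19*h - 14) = h + 1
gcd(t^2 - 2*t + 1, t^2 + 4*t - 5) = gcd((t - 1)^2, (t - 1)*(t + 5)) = t - 1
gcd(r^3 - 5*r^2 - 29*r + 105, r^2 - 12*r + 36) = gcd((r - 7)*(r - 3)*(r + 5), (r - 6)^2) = 1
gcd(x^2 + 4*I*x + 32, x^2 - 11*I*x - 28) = x - 4*I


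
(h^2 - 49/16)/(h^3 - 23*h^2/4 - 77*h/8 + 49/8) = (4*h - 7)/(2*(2*h^2 - 15*h + 7))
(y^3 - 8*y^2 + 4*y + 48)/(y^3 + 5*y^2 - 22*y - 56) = (y - 6)/(y + 7)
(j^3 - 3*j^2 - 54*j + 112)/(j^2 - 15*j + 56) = (j^2 + 5*j - 14)/(j - 7)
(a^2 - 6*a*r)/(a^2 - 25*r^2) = a*(a - 6*r)/(a^2 - 25*r^2)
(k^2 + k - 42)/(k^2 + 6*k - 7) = (k - 6)/(k - 1)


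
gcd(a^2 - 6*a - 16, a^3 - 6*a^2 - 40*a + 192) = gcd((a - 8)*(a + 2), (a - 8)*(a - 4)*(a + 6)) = a - 8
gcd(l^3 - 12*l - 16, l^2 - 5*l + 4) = l - 4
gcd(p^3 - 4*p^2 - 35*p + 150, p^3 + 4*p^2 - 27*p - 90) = p^2 + p - 30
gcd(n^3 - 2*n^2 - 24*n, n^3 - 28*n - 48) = n^2 - 2*n - 24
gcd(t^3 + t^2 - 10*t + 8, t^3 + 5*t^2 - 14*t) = t - 2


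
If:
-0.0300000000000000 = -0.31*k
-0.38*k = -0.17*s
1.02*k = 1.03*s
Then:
No Solution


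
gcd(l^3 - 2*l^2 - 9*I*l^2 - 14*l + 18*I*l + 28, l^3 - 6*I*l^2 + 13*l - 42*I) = l^2 - 9*I*l - 14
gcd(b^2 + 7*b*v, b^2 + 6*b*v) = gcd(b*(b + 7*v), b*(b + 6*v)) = b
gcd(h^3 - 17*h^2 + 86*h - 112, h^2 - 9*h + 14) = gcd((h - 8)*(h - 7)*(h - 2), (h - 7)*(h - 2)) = h^2 - 9*h + 14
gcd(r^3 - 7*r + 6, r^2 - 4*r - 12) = 1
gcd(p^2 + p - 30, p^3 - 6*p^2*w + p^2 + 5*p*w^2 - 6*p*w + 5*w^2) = 1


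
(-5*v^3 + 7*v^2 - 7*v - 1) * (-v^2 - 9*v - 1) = 5*v^5 + 38*v^4 - 51*v^3 + 57*v^2 + 16*v + 1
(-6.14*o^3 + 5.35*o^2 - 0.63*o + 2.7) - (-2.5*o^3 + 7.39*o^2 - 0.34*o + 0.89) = -3.64*o^3 - 2.04*o^2 - 0.29*o + 1.81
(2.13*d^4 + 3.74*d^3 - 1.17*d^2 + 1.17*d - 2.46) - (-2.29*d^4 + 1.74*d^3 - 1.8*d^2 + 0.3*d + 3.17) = 4.42*d^4 + 2.0*d^3 + 0.63*d^2 + 0.87*d - 5.63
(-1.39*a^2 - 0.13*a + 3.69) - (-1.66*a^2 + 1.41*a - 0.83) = 0.27*a^2 - 1.54*a + 4.52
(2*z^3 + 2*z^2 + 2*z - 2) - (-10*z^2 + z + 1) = 2*z^3 + 12*z^2 + z - 3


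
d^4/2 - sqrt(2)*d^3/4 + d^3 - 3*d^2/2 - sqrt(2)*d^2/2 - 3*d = d*(d/2 + 1)*(d - 3*sqrt(2)/2)*(d + sqrt(2))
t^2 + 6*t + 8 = (t + 2)*(t + 4)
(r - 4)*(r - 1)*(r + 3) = r^3 - 2*r^2 - 11*r + 12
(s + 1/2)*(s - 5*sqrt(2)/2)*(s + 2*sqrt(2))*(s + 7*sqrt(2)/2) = s^4 + s^3/2 + 3*sqrt(2)*s^3 - 27*s^2/2 + 3*sqrt(2)*s^2/2 - 35*sqrt(2)*s - 27*s/4 - 35*sqrt(2)/2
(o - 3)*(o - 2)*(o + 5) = o^3 - 19*o + 30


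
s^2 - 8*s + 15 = (s - 5)*(s - 3)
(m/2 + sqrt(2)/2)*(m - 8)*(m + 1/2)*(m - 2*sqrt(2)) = m^4/2 - 15*m^3/4 - sqrt(2)*m^3/2 - 4*m^2 + 15*sqrt(2)*m^2/4 + 2*sqrt(2)*m + 15*m + 8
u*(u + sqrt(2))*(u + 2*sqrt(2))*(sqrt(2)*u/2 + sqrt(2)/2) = sqrt(2)*u^4/2 + sqrt(2)*u^3/2 + 3*u^3 + 2*sqrt(2)*u^2 + 3*u^2 + 2*sqrt(2)*u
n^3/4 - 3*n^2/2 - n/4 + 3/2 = (n/4 + 1/4)*(n - 6)*(n - 1)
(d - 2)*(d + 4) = d^2 + 2*d - 8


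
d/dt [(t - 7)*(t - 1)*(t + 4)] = 3*t^2 - 8*t - 25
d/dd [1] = 0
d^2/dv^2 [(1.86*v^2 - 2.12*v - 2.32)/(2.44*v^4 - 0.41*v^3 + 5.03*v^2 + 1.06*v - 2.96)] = (66.442176*v^8 - 162.624048*v^7 - 287.344444*v^6 - 146.353944*v^5 - 130.8192*v^4 - 414.233936*v^3 - 350.17752*v^2 - 246.71088*v - 55.007808)/(14.526784*v^12 - 7.322928*v^11 + 91.070316*v^10 - 11.328545*v^9 + 128.508705*v^8 + 65.239107*v^7 - 97.092709*v^6 + 69.766818*v^5 - 135.86346*v^4 - 104.27852*v^3 + 122.234976*v^2 + 27.861888*v - 25.934336)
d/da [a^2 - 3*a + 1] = 2*a - 3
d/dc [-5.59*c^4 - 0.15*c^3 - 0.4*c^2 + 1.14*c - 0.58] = -22.36*c^3 - 0.45*c^2 - 0.8*c + 1.14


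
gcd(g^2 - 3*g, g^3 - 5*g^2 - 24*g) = g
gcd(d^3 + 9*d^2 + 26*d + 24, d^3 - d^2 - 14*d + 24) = d + 4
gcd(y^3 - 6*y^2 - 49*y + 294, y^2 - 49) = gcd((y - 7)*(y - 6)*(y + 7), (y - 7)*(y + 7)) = y^2 - 49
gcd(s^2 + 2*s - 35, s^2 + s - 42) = s + 7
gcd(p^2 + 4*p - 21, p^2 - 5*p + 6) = p - 3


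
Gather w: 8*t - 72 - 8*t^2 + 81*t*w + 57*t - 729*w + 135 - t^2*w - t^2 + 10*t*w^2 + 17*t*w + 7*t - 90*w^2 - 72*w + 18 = -9*t^2 + 72*t + w^2*(10*t - 90) + w*(-t^2 + 98*t - 801) + 81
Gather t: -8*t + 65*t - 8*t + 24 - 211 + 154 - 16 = 49*t - 49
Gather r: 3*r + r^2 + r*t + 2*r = r^2 + r*(t + 5)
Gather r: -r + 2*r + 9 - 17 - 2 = r - 10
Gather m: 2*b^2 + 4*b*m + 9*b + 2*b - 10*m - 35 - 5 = 2*b^2 + 11*b + m*(4*b - 10) - 40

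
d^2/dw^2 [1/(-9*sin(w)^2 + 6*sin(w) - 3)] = 2*(18*sin(w)^4 - 9*sin(w)^3 - 31*sin(w)^2 + 19*sin(w) - 1)/(3*(3*sin(w)^2 - 2*sin(w) + 1)^3)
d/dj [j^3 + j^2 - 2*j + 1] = 3*j^2 + 2*j - 2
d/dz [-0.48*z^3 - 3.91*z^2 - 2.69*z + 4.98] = -1.44*z^2 - 7.82*z - 2.69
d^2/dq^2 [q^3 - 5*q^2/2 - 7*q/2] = 6*q - 5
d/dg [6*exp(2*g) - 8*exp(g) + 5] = (12*exp(g) - 8)*exp(g)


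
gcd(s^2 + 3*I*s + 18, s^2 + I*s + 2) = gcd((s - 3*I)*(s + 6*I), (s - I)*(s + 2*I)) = 1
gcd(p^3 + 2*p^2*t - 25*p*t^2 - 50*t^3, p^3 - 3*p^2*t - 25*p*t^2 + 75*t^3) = p^2 - 25*t^2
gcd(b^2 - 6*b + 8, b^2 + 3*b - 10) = b - 2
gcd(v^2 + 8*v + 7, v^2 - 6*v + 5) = 1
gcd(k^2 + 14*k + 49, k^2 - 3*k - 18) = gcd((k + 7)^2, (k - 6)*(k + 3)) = 1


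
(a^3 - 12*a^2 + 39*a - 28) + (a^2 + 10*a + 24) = a^3 - 11*a^2 + 49*a - 4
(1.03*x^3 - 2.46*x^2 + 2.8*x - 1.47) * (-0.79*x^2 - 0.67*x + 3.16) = -0.8137*x^5 + 1.2533*x^4 + 2.691*x^3 - 8.4883*x^2 + 9.8329*x - 4.6452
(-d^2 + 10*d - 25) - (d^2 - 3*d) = -2*d^2 + 13*d - 25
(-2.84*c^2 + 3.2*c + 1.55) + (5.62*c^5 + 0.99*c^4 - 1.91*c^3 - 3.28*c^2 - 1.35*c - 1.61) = 5.62*c^5 + 0.99*c^4 - 1.91*c^3 - 6.12*c^2 + 1.85*c - 0.0600000000000001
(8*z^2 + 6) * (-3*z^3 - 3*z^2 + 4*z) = -24*z^5 - 24*z^4 + 14*z^3 - 18*z^2 + 24*z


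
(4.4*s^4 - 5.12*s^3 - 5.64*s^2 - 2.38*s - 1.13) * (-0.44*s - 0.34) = -1.936*s^5 + 0.7568*s^4 + 4.2224*s^3 + 2.9648*s^2 + 1.3064*s + 0.3842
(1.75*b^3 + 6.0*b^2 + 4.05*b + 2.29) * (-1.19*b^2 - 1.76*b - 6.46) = -2.0825*b^5 - 10.22*b^4 - 26.6845*b^3 - 48.6131*b^2 - 30.1934*b - 14.7934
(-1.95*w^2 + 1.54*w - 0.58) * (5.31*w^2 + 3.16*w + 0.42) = -10.3545*w^4 + 2.0154*w^3 + 0.967600000000001*w^2 - 1.186*w - 0.2436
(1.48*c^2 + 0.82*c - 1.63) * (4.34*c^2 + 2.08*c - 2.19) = 6.4232*c^4 + 6.6372*c^3 - 8.6098*c^2 - 5.1862*c + 3.5697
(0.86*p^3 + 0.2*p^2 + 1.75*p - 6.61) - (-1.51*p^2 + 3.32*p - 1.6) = 0.86*p^3 + 1.71*p^2 - 1.57*p - 5.01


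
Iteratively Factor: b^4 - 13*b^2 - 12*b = (b + 3)*(b^3 - 3*b^2 - 4*b) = b*(b + 3)*(b^2 - 3*b - 4) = b*(b + 1)*(b + 3)*(b - 4)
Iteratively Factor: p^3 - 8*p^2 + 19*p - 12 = (p - 3)*(p^2 - 5*p + 4) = (p - 3)*(p - 1)*(p - 4)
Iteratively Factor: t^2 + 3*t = (t)*(t + 3)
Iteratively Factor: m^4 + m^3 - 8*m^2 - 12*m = (m - 3)*(m^3 + 4*m^2 + 4*m) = m*(m - 3)*(m^2 + 4*m + 4) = m*(m - 3)*(m + 2)*(m + 2)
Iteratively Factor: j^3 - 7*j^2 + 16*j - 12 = (j - 2)*(j^2 - 5*j + 6) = (j - 3)*(j - 2)*(j - 2)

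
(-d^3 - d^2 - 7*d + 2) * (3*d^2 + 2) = -3*d^5 - 3*d^4 - 23*d^3 + 4*d^2 - 14*d + 4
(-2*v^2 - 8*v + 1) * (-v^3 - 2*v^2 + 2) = 2*v^5 + 12*v^4 + 15*v^3 - 6*v^2 - 16*v + 2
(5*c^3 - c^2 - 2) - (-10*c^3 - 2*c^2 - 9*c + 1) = 15*c^3 + c^2 + 9*c - 3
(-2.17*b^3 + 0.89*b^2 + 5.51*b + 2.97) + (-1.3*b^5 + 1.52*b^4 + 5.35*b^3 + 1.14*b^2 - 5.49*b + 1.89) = -1.3*b^5 + 1.52*b^4 + 3.18*b^3 + 2.03*b^2 + 0.0199999999999996*b + 4.86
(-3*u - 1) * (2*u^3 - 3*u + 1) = -6*u^4 - 2*u^3 + 9*u^2 - 1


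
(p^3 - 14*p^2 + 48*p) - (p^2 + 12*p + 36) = p^3 - 15*p^2 + 36*p - 36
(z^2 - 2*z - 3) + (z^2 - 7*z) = 2*z^2 - 9*z - 3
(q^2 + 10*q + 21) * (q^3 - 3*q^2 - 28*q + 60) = q^5 + 7*q^4 - 37*q^3 - 283*q^2 + 12*q + 1260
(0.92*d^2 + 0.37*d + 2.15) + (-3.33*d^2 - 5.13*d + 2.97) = -2.41*d^2 - 4.76*d + 5.12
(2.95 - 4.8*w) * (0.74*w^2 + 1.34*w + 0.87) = -3.552*w^3 - 4.249*w^2 - 0.223*w + 2.5665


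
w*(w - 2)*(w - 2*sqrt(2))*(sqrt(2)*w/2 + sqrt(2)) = sqrt(2)*w^4/2 - 2*w^3 - 2*sqrt(2)*w^2 + 8*w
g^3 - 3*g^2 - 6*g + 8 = (g - 4)*(g - 1)*(g + 2)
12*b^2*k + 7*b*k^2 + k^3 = k*(3*b + k)*(4*b + k)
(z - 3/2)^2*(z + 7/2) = z^3 + z^2/2 - 33*z/4 + 63/8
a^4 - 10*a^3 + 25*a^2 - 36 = (a - 6)*(a - 3)*(a - 2)*(a + 1)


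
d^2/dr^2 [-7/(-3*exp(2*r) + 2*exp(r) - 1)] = 14*((1 - 6*exp(r))*(3*exp(2*r) - 2*exp(r) + 1) + 4*(3*exp(r) - 1)^2*exp(r))*exp(r)/(3*exp(2*r) - 2*exp(r) + 1)^3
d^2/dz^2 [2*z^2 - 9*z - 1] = 4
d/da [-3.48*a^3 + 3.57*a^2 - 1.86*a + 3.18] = -10.44*a^2 + 7.14*a - 1.86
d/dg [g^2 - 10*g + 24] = 2*g - 10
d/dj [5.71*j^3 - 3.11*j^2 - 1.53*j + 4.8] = 17.13*j^2 - 6.22*j - 1.53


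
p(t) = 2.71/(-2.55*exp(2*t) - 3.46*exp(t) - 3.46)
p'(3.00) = 0.00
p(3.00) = 0.00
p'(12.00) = 0.00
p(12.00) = 0.00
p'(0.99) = 0.13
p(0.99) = -0.09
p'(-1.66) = 0.13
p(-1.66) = -0.64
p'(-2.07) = 0.09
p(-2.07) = -0.69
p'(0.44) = 0.21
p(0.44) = -0.18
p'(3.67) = 0.00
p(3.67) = -0.00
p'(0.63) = 0.18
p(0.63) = -0.14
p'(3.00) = 0.00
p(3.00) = -0.00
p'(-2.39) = 0.07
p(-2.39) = -0.71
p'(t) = 2.71*(5.1*exp(2*t) + 3.46*exp(t))/(-2.55*exp(2*t) - 3.46*exp(t) - 3.46)^2 = (13.821*exp(t) + 9.3766)*exp(t)/(2.55*exp(2*t) + 3.46*exp(t) + 3.46)^2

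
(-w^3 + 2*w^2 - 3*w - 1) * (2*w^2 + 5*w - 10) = -2*w^5 - w^4 + 14*w^3 - 37*w^2 + 25*w + 10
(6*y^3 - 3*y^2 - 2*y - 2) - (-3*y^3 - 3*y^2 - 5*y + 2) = 9*y^3 + 3*y - 4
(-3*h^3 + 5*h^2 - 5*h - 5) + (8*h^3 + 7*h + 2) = 5*h^3 + 5*h^2 + 2*h - 3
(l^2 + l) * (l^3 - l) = l^5 + l^4 - l^3 - l^2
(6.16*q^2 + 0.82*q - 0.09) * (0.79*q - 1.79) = 4.8664*q^3 - 10.3786*q^2 - 1.5389*q + 0.1611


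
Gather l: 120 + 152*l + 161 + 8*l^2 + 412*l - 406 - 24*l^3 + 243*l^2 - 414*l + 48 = -24*l^3 + 251*l^2 + 150*l - 77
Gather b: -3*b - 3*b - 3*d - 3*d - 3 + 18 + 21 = -6*b - 6*d + 36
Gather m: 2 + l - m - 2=l - m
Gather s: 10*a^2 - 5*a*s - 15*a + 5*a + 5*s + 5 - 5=10*a^2 - 10*a + s*(5 - 5*a)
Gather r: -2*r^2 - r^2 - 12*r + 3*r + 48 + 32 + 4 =-3*r^2 - 9*r + 84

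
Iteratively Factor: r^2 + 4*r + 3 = (r + 1)*(r + 3)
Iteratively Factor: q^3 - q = (q - 1)*(q^2 + q) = (q - 1)*(q + 1)*(q)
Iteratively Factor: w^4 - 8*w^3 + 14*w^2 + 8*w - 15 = (w - 3)*(w^3 - 5*w^2 - w + 5) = (w - 5)*(w - 3)*(w^2 - 1) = (w - 5)*(w - 3)*(w - 1)*(w + 1)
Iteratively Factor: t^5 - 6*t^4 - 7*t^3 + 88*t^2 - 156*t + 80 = (t - 2)*(t^4 - 4*t^3 - 15*t^2 + 58*t - 40) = (t - 2)*(t + 4)*(t^3 - 8*t^2 + 17*t - 10) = (t - 5)*(t - 2)*(t + 4)*(t^2 - 3*t + 2) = (t - 5)*(t - 2)*(t - 1)*(t + 4)*(t - 2)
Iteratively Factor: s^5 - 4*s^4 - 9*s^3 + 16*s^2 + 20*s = (s + 1)*(s^4 - 5*s^3 - 4*s^2 + 20*s) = s*(s + 1)*(s^3 - 5*s^2 - 4*s + 20) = s*(s - 5)*(s + 1)*(s^2 - 4) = s*(s - 5)*(s - 2)*(s + 1)*(s + 2)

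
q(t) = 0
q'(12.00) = 0.00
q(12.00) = 0.00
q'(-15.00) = 0.00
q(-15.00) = 0.00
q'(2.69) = 0.00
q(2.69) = 0.00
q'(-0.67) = 0.00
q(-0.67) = 0.00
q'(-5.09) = 0.00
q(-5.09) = 0.00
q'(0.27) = 0.00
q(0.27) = 0.00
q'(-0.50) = 0.00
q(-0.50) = 0.00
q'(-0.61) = 0.00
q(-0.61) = 0.00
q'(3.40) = 0.00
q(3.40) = 0.00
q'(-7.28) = 0.00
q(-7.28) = 0.00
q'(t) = 0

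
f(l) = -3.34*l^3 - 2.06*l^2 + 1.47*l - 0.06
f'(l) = -10.02*l^2 - 4.12*l + 1.47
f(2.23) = -44.07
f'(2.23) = -57.55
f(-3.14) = 78.42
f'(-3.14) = -84.39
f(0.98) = -3.74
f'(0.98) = -12.19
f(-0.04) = -0.12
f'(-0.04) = 1.62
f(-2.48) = 34.57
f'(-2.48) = -49.94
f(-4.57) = 268.98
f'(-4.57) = -188.97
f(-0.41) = -0.78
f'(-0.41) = 1.47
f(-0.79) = -0.86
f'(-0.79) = -1.53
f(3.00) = -104.37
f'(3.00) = -101.07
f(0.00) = -0.06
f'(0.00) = 1.47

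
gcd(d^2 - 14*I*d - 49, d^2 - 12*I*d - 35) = d - 7*I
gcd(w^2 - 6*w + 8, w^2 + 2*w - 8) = w - 2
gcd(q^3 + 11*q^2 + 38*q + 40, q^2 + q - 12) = q + 4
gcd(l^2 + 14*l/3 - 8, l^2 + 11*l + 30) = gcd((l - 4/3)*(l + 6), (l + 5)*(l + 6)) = l + 6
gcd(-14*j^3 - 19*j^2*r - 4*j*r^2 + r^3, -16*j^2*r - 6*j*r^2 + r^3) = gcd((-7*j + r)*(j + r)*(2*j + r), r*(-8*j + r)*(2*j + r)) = 2*j + r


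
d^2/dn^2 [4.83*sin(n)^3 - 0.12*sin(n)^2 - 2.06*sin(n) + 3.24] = -1.5625*sin(n) + 10.8675*sin(3*n) - 0.24*cos(2*n)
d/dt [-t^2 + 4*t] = 4 - 2*t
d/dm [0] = 0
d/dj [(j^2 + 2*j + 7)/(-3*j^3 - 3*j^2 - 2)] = (3*j^4 + 12*j^3 + 69*j^2 + 38*j - 4)/(9*j^6 + 18*j^5 + 9*j^4 + 12*j^3 + 12*j^2 + 4)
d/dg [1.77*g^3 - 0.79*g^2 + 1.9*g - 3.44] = 5.31*g^2 - 1.58*g + 1.9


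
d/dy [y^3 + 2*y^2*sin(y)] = y*(2*y*cos(y) + 3*y + 4*sin(y))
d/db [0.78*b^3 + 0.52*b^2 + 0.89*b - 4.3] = 2.34*b^2 + 1.04*b + 0.89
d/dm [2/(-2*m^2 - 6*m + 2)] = (2*m + 3)/(m^2 + 3*m - 1)^2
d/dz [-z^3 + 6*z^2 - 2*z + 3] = -3*z^2 + 12*z - 2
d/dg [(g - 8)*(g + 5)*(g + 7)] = 3*g^2 + 8*g - 61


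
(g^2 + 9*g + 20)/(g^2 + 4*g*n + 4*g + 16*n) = (g + 5)/(g + 4*n)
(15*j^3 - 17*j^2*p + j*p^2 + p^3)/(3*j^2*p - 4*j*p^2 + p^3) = (5*j + p)/p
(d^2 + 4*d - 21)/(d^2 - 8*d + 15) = (d + 7)/(d - 5)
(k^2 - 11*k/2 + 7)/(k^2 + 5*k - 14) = (k - 7/2)/(k + 7)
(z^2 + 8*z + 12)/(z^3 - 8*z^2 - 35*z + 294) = (z + 2)/(z^2 - 14*z + 49)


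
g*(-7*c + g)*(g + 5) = -7*c*g^2 - 35*c*g + g^3 + 5*g^2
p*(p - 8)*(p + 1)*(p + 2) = p^4 - 5*p^3 - 22*p^2 - 16*p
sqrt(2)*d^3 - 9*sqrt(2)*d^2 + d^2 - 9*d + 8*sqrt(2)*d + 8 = (d - 8)*(d - 1)*(sqrt(2)*d + 1)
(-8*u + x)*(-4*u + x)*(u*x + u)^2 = 32*u^4*x^2 + 64*u^4*x + 32*u^4 - 12*u^3*x^3 - 24*u^3*x^2 - 12*u^3*x + u^2*x^4 + 2*u^2*x^3 + u^2*x^2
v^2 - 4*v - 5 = (v - 5)*(v + 1)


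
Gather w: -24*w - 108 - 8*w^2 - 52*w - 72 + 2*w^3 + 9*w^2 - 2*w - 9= 2*w^3 + w^2 - 78*w - 189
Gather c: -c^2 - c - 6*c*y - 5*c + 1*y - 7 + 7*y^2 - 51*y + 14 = -c^2 + c*(-6*y - 6) + 7*y^2 - 50*y + 7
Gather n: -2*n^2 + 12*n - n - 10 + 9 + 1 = -2*n^2 + 11*n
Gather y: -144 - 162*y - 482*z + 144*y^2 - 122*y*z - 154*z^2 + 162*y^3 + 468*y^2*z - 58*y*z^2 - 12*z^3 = 162*y^3 + y^2*(468*z + 144) + y*(-58*z^2 - 122*z - 162) - 12*z^3 - 154*z^2 - 482*z - 144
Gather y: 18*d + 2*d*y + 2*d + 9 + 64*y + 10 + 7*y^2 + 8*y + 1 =20*d + 7*y^2 + y*(2*d + 72) + 20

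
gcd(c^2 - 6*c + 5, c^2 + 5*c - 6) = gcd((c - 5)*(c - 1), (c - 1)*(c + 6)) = c - 1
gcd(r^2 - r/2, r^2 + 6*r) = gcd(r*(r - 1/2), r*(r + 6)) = r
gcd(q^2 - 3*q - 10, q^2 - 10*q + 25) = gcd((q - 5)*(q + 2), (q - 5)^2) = q - 5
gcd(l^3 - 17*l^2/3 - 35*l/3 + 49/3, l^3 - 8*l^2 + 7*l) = l^2 - 8*l + 7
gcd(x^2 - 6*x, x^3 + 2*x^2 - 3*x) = x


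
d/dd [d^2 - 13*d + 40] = 2*d - 13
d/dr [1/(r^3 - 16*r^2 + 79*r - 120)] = (-3*r^2 + 32*r - 79)/(r^3 - 16*r^2 + 79*r - 120)^2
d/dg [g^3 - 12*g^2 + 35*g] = 3*g^2 - 24*g + 35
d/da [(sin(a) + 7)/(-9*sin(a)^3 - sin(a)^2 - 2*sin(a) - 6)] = (18*sin(a)^3 + 190*sin(a)^2 + 14*sin(a) + 8)*cos(a)/(9*sin(a)^3 + sin(a)^2 + 2*sin(a) + 6)^2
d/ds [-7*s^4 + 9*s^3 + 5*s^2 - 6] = s*(-28*s^2 + 27*s + 10)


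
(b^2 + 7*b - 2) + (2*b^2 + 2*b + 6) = 3*b^2 + 9*b + 4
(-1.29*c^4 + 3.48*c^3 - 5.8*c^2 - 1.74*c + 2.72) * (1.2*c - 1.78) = -1.548*c^5 + 6.4722*c^4 - 13.1544*c^3 + 8.236*c^2 + 6.3612*c - 4.8416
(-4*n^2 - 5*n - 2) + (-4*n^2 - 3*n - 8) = -8*n^2 - 8*n - 10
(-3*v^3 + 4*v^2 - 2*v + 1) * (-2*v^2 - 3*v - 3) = 6*v^5 + v^4 + v^3 - 8*v^2 + 3*v - 3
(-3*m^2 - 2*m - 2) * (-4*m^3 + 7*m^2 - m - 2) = 12*m^5 - 13*m^4 - 3*m^3 - 6*m^2 + 6*m + 4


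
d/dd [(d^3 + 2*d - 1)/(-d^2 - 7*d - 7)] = (-d^4 - 14*d^3 - 19*d^2 - 2*d - 21)/(d^4 + 14*d^3 + 63*d^2 + 98*d + 49)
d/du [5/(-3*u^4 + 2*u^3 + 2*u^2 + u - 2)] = 5*(12*u^3 - 6*u^2 - 4*u - 1)/(-3*u^4 + 2*u^3 + 2*u^2 + u - 2)^2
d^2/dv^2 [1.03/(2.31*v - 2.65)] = 10.992366/(2.31*v - 2.65)^3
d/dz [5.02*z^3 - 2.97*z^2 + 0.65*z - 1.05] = 15.06*z^2 - 5.94*z + 0.65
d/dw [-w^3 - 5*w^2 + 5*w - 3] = -3*w^2 - 10*w + 5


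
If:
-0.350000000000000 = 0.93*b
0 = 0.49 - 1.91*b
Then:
No Solution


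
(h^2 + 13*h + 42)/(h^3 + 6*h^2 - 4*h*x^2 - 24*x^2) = (-h - 7)/(-h^2 + 4*x^2)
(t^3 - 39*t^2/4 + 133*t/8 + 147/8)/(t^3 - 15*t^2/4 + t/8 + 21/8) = (t - 7)/(t - 1)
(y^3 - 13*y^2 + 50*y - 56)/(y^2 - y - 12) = (y^2 - 9*y + 14)/(y + 3)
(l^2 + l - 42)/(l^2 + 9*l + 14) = (l - 6)/(l + 2)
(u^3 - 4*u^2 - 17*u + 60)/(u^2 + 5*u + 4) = (u^2 - 8*u + 15)/(u + 1)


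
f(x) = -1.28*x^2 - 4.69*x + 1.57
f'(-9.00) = 18.35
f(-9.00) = -59.90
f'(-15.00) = 33.71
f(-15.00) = -216.08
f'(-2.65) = 2.09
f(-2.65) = 5.01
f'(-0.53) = -3.33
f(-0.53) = 3.70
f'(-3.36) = 3.91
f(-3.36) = 2.88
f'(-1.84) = 0.02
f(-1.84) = 5.87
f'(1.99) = -9.78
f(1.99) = -12.83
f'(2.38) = -10.78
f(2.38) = -16.84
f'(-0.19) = -4.20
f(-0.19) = 2.41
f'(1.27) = -7.94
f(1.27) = -6.45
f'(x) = -2.56*x - 4.69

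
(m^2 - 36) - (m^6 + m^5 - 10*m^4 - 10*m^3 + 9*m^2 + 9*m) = -m^6 - m^5 + 10*m^4 + 10*m^3 - 8*m^2 - 9*m - 36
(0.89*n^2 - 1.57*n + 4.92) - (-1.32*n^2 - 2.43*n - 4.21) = 2.21*n^2 + 0.86*n + 9.13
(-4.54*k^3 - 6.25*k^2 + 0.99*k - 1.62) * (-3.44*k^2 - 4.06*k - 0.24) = 15.6176*k^5 + 39.9324*k^4 + 23.059*k^3 + 3.0534*k^2 + 6.3396*k + 0.3888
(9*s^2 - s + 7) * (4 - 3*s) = -27*s^3 + 39*s^2 - 25*s + 28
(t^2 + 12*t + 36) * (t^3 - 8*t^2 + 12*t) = t^5 + 4*t^4 - 48*t^3 - 144*t^2 + 432*t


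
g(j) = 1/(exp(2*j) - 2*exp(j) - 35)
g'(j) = (-2*exp(2*j) + 2*exp(j))/(exp(2*j) - 2*exp(j) - 35)^2 = 2*(1 - exp(j))*exp(j)/(-exp(2*j) + 2*exp(j) + 35)^2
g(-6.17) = -0.03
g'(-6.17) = 0.00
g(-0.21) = -0.03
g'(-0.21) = 0.00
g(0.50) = -0.03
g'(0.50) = -0.00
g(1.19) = -0.03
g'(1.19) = -0.02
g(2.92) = 0.00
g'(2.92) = -0.01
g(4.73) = 0.00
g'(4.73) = -0.00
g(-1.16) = -0.03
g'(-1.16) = 0.00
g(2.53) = 0.01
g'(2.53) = -0.03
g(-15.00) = -0.03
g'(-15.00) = 0.00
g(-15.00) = -0.03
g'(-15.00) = 0.00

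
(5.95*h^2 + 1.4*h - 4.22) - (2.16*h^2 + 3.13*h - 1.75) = 3.79*h^2 - 1.73*h - 2.47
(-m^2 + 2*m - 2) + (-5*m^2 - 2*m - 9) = -6*m^2 - 11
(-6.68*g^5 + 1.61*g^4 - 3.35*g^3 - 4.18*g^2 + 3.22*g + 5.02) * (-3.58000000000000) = 23.9144*g^5 - 5.7638*g^4 + 11.993*g^3 + 14.9644*g^2 - 11.5276*g - 17.9716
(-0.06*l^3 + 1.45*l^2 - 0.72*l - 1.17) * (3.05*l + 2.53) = -0.183*l^4 + 4.2707*l^3 + 1.4725*l^2 - 5.3901*l - 2.9601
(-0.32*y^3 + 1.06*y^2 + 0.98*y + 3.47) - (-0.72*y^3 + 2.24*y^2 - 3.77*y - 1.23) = 0.4*y^3 - 1.18*y^2 + 4.75*y + 4.7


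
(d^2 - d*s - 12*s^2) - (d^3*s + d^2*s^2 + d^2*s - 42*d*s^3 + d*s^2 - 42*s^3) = -d^3*s - d^2*s^2 - d^2*s + d^2 + 42*d*s^3 - d*s^2 - d*s + 42*s^3 - 12*s^2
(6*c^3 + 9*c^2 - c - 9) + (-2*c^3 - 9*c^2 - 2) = 4*c^3 - c - 11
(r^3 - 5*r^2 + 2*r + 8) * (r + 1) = r^4 - 4*r^3 - 3*r^2 + 10*r + 8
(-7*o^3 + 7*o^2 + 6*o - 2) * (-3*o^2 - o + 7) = 21*o^5 - 14*o^4 - 74*o^3 + 49*o^2 + 44*o - 14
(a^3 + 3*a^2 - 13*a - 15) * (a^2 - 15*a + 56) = a^5 - 12*a^4 - 2*a^3 + 348*a^2 - 503*a - 840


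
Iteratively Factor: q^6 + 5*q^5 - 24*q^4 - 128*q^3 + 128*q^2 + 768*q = (q - 3)*(q^5 + 8*q^4 - 128*q^2 - 256*q) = q*(q - 3)*(q^4 + 8*q^3 - 128*q - 256) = q*(q - 3)*(q + 4)*(q^3 + 4*q^2 - 16*q - 64) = q*(q - 3)*(q + 4)^2*(q^2 - 16) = q*(q - 4)*(q - 3)*(q + 4)^2*(q + 4)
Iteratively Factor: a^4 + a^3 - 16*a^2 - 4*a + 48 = (a + 4)*(a^3 - 3*a^2 - 4*a + 12) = (a - 2)*(a + 4)*(a^2 - a - 6) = (a - 2)*(a + 2)*(a + 4)*(a - 3)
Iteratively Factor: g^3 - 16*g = (g + 4)*(g^2 - 4*g) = (g - 4)*(g + 4)*(g)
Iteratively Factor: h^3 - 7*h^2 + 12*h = (h)*(h^2 - 7*h + 12) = h*(h - 4)*(h - 3)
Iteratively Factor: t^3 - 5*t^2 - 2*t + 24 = (t + 2)*(t^2 - 7*t + 12) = (t - 4)*(t + 2)*(t - 3)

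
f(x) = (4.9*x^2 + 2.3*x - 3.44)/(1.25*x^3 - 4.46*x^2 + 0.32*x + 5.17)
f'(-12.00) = -0.01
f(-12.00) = -0.24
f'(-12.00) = -0.01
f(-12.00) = -0.24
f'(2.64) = -38.57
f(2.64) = -17.77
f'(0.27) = 0.82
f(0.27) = -0.50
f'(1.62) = 88.51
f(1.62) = -18.73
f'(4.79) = -1.82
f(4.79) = 2.87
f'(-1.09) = 4.41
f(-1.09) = 0.06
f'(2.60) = -31.39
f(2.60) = -16.38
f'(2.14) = -2.94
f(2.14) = -10.31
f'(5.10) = -1.29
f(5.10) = 2.40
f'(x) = (9.8*x + 2.3)/(1.25*x^3 - 4.46*x^2 + 0.32*x + 5.17) + (-3.75*x^2 + 8.92*x - 0.32)*(4.9*x^2 + 2.3*x - 3.44)/(1.25*x^3 - 4.46*x^2 + 0.32*x + 5.17)^2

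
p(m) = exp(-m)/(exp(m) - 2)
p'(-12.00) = 81377.40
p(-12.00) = -81377.65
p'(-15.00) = 1634508.69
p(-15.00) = -1634508.94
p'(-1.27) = 1.73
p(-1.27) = -2.07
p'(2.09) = -0.05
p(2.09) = 0.02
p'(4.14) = -0.00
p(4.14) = 0.00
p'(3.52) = -0.00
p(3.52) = 0.00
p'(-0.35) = 0.50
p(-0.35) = -1.10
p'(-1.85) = 3.16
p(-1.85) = -3.45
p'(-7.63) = 1029.52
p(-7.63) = -1029.78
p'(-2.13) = 4.19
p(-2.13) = -4.47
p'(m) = -exp(-m)/(exp(m) - 2) - 1/(exp(m) - 2)^2 = 2*(1 - exp(m))*exp(-m)/(exp(2*m) - 4*exp(m) + 4)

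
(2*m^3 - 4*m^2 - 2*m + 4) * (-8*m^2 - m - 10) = -16*m^5 + 30*m^4 + 10*m^2 + 16*m - 40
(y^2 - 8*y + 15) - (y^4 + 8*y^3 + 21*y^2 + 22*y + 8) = -y^4 - 8*y^3 - 20*y^2 - 30*y + 7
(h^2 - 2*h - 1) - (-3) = h^2 - 2*h + 2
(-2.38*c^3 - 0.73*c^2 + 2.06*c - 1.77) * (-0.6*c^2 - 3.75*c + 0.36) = 1.428*c^5 + 9.363*c^4 + 0.6447*c^3 - 6.9258*c^2 + 7.3791*c - 0.6372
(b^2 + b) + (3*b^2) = 4*b^2 + b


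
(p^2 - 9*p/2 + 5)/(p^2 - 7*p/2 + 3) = (2*p - 5)/(2*p - 3)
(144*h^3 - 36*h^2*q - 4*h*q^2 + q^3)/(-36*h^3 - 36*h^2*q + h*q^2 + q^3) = (-4*h + q)/(h + q)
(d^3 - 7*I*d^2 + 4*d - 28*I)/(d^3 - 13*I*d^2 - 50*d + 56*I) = (d + 2*I)/(d - 4*I)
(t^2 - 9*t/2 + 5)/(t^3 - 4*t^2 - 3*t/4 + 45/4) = 2*(t - 2)/(2*t^2 - 3*t - 9)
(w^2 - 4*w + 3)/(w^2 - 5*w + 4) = (w - 3)/(w - 4)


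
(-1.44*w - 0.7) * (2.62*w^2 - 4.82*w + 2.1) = -3.7728*w^3 + 5.1068*w^2 + 0.35*w - 1.47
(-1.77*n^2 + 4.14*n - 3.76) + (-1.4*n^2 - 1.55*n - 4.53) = -3.17*n^2 + 2.59*n - 8.29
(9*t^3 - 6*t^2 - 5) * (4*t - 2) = 36*t^4 - 42*t^3 + 12*t^2 - 20*t + 10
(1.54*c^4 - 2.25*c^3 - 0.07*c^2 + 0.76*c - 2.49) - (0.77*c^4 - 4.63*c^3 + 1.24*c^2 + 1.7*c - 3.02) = 0.77*c^4 + 2.38*c^3 - 1.31*c^2 - 0.94*c + 0.53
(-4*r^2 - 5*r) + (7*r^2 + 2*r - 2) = 3*r^2 - 3*r - 2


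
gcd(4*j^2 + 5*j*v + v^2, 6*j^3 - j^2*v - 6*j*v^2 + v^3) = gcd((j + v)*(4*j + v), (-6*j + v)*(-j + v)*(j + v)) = j + v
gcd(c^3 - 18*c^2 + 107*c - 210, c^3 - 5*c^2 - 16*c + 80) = c - 5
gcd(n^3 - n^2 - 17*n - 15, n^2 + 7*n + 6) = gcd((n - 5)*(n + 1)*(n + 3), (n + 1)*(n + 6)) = n + 1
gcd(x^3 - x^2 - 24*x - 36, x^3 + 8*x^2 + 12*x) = x + 2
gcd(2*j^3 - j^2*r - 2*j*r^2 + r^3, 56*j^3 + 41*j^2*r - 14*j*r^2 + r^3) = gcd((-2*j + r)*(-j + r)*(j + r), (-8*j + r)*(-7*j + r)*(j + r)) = j + r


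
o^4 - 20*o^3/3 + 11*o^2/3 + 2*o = o*(o - 6)*(o - 1)*(o + 1/3)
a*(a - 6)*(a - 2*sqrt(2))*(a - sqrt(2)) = a^4 - 6*a^3 - 3*sqrt(2)*a^3 + 4*a^2 + 18*sqrt(2)*a^2 - 24*a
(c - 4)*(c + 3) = c^2 - c - 12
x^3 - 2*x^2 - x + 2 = (x - 2)*(x - 1)*(x + 1)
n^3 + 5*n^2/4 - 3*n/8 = n*(n - 1/4)*(n + 3/2)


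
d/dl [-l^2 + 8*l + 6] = 8 - 2*l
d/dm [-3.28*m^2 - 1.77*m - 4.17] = -6.56*m - 1.77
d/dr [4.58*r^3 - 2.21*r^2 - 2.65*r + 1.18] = 13.74*r^2 - 4.42*r - 2.65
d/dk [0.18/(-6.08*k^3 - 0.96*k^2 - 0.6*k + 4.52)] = (3.2832*k^2 + 0.3456*k + 0.108)/(6.08*k^3 + 0.96*k^2 + 0.6*k - 4.52)^2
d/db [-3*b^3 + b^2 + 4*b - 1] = -9*b^2 + 2*b + 4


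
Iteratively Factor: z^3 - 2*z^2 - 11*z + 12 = (z - 1)*(z^2 - z - 12) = (z - 4)*(z - 1)*(z + 3)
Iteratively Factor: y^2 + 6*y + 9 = (y + 3)*(y + 3)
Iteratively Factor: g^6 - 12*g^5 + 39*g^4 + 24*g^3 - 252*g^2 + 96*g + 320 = (g - 5)*(g^5 - 7*g^4 + 4*g^3 + 44*g^2 - 32*g - 64) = (g - 5)*(g - 4)*(g^4 - 3*g^3 - 8*g^2 + 12*g + 16) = (g - 5)*(g - 4)*(g + 2)*(g^3 - 5*g^2 + 2*g + 8) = (g - 5)*(g - 4)^2*(g + 2)*(g^2 - g - 2) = (g - 5)*(g - 4)^2*(g + 1)*(g + 2)*(g - 2)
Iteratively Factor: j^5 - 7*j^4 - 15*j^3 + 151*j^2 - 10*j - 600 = (j + 4)*(j^4 - 11*j^3 + 29*j^2 + 35*j - 150) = (j - 5)*(j + 4)*(j^3 - 6*j^2 - j + 30) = (j - 5)*(j - 3)*(j + 4)*(j^2 - 3*j - 10) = (j - 5)*(j - 3)*(j + 2)*(j + 4)*(j - 5)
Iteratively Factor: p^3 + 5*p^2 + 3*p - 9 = (p + 3)*(p^2 + 2*p - 3) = (p - 1)*(p + 3)*(p + 3)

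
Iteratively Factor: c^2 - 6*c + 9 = (c - 3)*(c - 3)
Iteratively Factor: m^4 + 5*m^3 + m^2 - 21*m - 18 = (m + 3)*(m^3 + 2*m^2 - 5*m - 6) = (m - 2)*(m + 3)*(m^2 + 4*m + 3) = (m - 2)*(m + 3)^2*(m + 1)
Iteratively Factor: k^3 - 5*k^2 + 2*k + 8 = (k + 1)*(k^2 - 6*k + 8) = (k - 2)*(k + 1)*(k - 4)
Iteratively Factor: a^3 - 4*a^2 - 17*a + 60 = (a - 5)*(a^2 + a - 12) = (a - 5)*(a + 4)*(a - 3)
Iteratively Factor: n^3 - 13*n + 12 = (n - 3)*(n^2 + 3*n - 4) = (n - 3)*(n + 4)*(n - 1)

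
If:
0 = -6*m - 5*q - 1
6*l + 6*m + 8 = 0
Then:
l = 5*q/6 - 7/6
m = -5*q/6 - 1/6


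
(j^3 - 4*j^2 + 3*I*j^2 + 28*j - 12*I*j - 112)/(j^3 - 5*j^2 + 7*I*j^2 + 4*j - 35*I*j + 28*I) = (j - 4*I)/(j - 1)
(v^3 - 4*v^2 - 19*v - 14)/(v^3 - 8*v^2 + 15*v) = (v^3 - 4*v^2 - 19*v - 14)/(v*(v^2 - 8*v + 15))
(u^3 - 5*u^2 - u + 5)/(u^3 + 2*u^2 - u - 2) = (u - 5)/(u + 2)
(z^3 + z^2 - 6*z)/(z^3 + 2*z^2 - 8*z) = (z + 3)/(z + 4)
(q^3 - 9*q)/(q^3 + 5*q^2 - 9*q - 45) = q/(q + 5)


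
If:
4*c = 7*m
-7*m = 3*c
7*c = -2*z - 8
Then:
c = 0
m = 0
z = -4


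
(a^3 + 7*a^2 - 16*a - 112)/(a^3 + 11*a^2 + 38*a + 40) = (a^2 + 3*a - 28)/(a^2 + 7*a + 10)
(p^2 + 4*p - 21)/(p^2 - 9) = (p + 7)/(p + 3)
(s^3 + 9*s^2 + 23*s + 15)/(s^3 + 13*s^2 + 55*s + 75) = (s + 1)/(s + 5)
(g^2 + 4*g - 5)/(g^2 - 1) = (g + 5)/(g + 1)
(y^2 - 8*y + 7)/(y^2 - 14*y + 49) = (y - 1)/(y - 7)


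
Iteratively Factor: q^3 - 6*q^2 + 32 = (q - 4)*(q^2 - 2*q - 8) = (q - 4)^2*(q + 2)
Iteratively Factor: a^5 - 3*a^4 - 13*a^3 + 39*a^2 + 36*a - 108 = (a - 3)*(a^4 - 13*a^2 + 36) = (a - 3)*(a + 3)*(a^3 - 3*a^2 - 4*a + 12) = (a - 3)^2*(a + 3)*(a^2 - 4) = (a - 3)^2*(a + 2)*(a + 3)*(a - 2)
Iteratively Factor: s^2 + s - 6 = (s + 3)*(s - 2)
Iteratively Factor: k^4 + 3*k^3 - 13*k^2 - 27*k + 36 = (k - 1)*(k^3 + 4*k^2 - 9*k - 36) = (k - 1)*(k + 3)*(k^2 + k - 12) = (k - 1)*(k + 3)*(k + 4)*(k - 3)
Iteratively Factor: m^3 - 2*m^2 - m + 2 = (m + 1)*(m^2 - 3*m + 2) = (m - 2)*(m + 1)*(m - 1)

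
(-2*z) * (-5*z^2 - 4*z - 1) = 10*z^3 + 8*z^2 + 2*z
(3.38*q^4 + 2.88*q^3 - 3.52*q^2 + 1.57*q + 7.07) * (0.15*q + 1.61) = 0.507*q^5 + 5.8738*q^4 + 4.1088*q^3 - 5.4317*q^2 + 3.5882*q + 11.3827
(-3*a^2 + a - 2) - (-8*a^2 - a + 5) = 5*a^2 + 2*a - 7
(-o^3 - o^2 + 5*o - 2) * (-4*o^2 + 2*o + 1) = 4*o^5 + 2*o^4 - 23*o^3 + 17*o^2 + o - 2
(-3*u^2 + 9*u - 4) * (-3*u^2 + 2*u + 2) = 9*u^4 - 33*u^3 + 24*u^2 + 10*u - 8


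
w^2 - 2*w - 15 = (w - 5)*(w + 3)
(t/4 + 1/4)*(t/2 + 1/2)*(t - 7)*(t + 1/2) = t^4/8 - 9*t^3/16 - 31*t^2/16 - 27*t/16 - 7/16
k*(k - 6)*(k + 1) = k^3 - 5*k^2 - 6*k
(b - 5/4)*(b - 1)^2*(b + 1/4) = b^4 - 3*b^3 + 43*b^2/16 - 3*b/8 - 5/16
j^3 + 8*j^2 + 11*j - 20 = (j - 1)*(j + 4)*(j + 5)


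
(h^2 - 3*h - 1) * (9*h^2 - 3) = 9*h^4 - 27*h^3 - 12*h^2 + 9*h + 3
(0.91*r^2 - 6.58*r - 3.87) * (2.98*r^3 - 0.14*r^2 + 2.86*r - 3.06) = 2.7118*r^5 - 19.7358*r^4 - 8.0088*r^3 - 21.0616*r^2 + 9.0666*r + 11.8422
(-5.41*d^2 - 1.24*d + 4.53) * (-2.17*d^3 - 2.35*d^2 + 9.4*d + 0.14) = 11.7397*d^5 + 15.4043*d^4 - 57.7701*d^3 - 23.0589*d^2 + 42.4084*d + 0.6342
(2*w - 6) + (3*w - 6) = 5*w - 12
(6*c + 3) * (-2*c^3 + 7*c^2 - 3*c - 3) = -12*c^4 + 36*c^3 + 3*c^2 - 27*c - 9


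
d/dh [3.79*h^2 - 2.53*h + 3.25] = 7.58*h - 2.53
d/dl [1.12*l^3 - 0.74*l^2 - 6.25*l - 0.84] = 3.36*l^2 - 1.48*l - 6.25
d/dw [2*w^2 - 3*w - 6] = 4*w - 3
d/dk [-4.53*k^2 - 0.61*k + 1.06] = -9.06*k - 0.61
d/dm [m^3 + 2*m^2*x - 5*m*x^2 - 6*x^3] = 3*m^2 + 4*m*x - 5*x^2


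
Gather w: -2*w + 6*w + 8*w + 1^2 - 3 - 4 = 12*w - 6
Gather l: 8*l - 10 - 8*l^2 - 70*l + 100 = -8*l^2 - 62*l + 90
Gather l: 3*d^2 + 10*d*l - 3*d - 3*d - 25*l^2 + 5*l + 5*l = 3*d^2 - 6*d - 25*l^2 + l*(10*d + 10)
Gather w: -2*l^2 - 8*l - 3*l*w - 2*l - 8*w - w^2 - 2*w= -2*l^2 - 10*l - w^2 + w*(-3*l - 10)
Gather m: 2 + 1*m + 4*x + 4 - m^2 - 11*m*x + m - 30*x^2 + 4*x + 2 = -m^2 + m*(2 - 11*x) - 30*x^2 + 8*x + 8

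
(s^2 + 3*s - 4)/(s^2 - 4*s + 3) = (s + 4)/(s - 3)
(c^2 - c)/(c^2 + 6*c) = (c - 1)/(c + 6)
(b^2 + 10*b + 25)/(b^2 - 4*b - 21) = (b^2 + 10*b + 25)/(b^2 - 4*b - 21)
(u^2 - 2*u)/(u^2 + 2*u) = (u - 2)/(u + 2)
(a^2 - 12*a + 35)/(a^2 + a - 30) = (a - 7)/(a + 6)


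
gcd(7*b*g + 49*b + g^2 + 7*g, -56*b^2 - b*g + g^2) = 7*b + g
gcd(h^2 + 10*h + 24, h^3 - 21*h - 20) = h + 4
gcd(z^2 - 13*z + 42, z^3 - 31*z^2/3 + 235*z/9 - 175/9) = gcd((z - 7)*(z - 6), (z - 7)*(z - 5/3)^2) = z - 7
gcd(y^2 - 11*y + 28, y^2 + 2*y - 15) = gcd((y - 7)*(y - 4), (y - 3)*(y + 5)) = 1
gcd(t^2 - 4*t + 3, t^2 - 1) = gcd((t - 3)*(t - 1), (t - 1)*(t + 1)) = t - 1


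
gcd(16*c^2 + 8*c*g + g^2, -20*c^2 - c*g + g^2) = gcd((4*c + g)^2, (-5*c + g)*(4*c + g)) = 4*c + g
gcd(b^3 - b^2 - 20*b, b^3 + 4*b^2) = b^2 + 4*b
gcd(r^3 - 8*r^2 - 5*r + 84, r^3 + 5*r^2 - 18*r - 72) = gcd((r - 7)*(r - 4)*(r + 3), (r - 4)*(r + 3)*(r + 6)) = r^2 - r - 12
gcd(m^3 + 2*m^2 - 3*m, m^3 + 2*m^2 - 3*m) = m^3 + 2*m^2 - 3*m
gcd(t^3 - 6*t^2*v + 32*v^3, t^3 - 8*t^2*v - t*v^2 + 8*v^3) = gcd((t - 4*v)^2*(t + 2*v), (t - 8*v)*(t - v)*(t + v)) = 1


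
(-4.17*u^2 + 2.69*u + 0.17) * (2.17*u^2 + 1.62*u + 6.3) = -9.0489*u^4 - 0.918100000000001*u^3 - 21.5443*u^2 + 17.2224*u + 1.071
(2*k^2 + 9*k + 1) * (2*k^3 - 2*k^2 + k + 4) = 4*k^5 + 14*k^4 - 14*k^3 + 15*k^2 + 37*k + 4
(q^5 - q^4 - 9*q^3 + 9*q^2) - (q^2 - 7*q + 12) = q^5 - q^4 - 9*q^3 + 8*q^2 + 7*q - 12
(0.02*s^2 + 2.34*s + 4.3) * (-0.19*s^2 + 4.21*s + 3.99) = -0.0038*s^4 - 0.3604*s^3 + 9.1142*s^2 + 27.4396*s + 17.157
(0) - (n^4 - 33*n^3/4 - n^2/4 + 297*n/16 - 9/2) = -n^4 + 33*n^3/4 + n^2/4 - 297*n/16 + 9/2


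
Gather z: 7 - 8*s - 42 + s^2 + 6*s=s^2 - 2*s - 35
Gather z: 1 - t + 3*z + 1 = -t + 3*z + 2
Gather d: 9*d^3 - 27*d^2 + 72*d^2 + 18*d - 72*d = 9*d^3 + 45*d^2 - 54*d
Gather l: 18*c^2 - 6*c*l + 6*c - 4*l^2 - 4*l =18*c^2 + 6*c - 4*l^2 + l*(-6*c - 4)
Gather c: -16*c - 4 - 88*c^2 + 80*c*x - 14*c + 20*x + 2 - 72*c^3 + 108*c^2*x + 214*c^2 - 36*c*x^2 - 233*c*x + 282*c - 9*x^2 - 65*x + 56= -72*c^3 + c^2*(108*x + 126) + c*(-36*x^2 - 153*x + 252) - 9*x^2 - 45*x + 54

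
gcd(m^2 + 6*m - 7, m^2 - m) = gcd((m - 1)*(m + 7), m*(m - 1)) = m - 1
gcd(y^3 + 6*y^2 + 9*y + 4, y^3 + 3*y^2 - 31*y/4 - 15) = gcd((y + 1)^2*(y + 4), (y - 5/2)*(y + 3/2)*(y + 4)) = y + 4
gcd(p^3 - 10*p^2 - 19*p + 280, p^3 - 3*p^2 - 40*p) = p^2 - 3*p - 40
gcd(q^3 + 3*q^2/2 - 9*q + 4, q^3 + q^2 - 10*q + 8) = q^2 + 2*q - 8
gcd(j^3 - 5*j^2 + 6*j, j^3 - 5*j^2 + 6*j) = j^3 - 5*j^2 + 6*j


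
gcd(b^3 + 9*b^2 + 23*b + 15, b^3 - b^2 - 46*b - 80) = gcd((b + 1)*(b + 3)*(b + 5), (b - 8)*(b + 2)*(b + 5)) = b + 5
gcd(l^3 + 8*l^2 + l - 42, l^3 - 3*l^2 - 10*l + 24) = l^2 + l - 6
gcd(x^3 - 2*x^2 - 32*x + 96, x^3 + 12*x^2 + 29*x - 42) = x + 6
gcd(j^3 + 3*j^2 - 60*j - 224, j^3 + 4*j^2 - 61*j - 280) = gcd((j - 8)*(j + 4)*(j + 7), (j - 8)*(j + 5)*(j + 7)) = j^2 - j - 56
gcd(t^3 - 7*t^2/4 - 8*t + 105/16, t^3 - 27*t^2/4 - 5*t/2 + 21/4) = t - 3/4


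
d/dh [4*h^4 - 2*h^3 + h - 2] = 16*h^3 - 6*h^2 + 1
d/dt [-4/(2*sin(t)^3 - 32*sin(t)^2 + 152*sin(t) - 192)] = 2*(3*sin(t)^2 - 32*sin(t) + 76)*cos(t)/(sin(t)^3 - 16*sin(t)^2 + 76*sin(t) - 96)^2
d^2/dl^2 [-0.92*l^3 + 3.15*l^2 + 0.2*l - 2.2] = 6.3 - 5.52*l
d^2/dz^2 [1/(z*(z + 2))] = 2*(z^2 + z*(z + 2) + (z + 2)^2)/(z^3*(z + 2)^3)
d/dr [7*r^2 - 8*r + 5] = 14*r - 8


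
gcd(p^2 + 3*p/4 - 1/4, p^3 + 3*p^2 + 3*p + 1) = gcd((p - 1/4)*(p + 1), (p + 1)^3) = p + 1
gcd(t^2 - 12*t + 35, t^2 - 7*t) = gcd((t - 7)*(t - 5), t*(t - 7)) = t - 7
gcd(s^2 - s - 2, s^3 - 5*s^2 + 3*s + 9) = s + 1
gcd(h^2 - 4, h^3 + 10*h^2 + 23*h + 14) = h + 2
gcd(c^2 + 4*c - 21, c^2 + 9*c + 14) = c + 7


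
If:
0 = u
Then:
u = 0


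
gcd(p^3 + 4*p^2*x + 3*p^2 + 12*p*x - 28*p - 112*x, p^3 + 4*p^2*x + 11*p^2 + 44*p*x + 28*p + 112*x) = p^2 + 4*p*x + 7*p + 28*x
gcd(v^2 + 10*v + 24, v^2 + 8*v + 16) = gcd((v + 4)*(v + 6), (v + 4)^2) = v + 4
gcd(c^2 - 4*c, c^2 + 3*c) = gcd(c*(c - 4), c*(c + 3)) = c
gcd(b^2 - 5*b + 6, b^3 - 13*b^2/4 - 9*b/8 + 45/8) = b - 3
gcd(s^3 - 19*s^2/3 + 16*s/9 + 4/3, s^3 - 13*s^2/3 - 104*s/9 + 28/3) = s^2 - 20*s/3 + 4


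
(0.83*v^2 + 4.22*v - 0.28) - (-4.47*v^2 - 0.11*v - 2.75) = 5.3*v^2 + 4.33*v + 2.47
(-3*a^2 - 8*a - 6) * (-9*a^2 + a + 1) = 27*a^4 + 69*a^3 + 43*a^2 - 14*a - 6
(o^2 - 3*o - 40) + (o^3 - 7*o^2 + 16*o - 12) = o^3 - 6*o^2 + 13*o - 52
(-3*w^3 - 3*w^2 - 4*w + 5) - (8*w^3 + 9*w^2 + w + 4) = -11*w^3 - 12*w^2 - 5*w + 1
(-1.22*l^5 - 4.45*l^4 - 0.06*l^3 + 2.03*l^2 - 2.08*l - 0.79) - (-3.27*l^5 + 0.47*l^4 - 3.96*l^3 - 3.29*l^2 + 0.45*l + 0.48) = 2.05*l^5 - 4.92*l^4 + 3.9*l^3 + 5.32*l^2 - 2.53*l - 1.27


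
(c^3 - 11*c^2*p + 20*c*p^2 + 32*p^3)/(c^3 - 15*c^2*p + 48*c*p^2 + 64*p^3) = (-c + 4*p)/(-c + 8*p)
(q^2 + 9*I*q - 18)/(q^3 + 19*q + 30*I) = (q + 6*I)/(q^2 - 3*I*q + 10)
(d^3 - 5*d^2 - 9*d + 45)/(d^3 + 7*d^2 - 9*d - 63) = (d - 5)/(d + 7)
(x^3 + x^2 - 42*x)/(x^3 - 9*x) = (x^2 + x - 42)/(x^2 - 9)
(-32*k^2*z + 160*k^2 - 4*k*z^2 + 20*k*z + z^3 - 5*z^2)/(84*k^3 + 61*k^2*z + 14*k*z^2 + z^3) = (-8*k*z + 40*k + z^2 - 5*z)/(21*k^2 + 10*k*z + z^2)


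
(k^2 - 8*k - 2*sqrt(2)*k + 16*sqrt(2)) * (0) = 0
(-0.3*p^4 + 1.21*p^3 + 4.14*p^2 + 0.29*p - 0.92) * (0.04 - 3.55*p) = 1.065*p^5 - 4.3075*p^4 - 14.6486*p^3 - 0.8639*p^2 + 3.2776*p - 0.0368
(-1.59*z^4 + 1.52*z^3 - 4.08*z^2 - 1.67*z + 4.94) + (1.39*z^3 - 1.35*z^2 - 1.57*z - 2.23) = -1.59*z^4 + 2.91*z^3 - 5.43*z^2 - 3.24*z + 2.71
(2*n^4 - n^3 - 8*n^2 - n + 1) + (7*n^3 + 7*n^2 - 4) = 2*n^4 + 6*n^3 - n^2 - n - 3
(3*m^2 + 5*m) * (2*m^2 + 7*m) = 6*m^4 + 31*m^3 + 35*m^2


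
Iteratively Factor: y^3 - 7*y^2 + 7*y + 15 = (y - 5)*(y^2 - 2*y - 3) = (y - 5)*(y + 1)*(y - 3)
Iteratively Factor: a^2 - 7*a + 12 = (a - 4)*(a - 3)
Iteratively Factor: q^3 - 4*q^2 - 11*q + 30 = (q - 2)*(q^2 - 2*q - 15) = (q - 5)*(q - 2)*(q + 3)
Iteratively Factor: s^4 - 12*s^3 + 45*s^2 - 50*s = (s)*(s^3 - 12*s^2 + 45*s - 50) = s*(s - 2)*(s^2 - 10*s + 25) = s*(s - 5)*(s - 2)*(s - 5)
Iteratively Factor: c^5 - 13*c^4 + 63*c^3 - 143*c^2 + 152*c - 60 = (c - 2)*(c^4 - 11*c^3 + 41*c^2 - 61*c + 30) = (c - 5)*(c - 2)*(c^3 - 6*c^2 + 11*c - 6) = (c - 5)*(c - 2)^2*(c^2 - 4*c + 3) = (c - 5)*(c - 3)*(c - 2)^2*(c - 1)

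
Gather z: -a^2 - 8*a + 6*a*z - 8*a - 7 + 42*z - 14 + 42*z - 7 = -a^2 - 16*a + z*(6*a + 84) - 28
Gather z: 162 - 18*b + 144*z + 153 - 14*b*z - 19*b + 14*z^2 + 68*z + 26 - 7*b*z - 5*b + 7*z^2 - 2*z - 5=-42*b + 21*z^2 + z*(210 - 21*b) + 336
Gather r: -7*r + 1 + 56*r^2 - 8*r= 56*r^2 - 15*r + 1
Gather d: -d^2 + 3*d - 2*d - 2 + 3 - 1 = -d^2 + d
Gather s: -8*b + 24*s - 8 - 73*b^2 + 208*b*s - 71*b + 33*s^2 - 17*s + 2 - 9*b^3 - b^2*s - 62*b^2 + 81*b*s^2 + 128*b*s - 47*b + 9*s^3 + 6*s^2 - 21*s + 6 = -9*b^3 - 135*b^2 - 126*b + 9*s^3 + s^2*(81*b + 39) + s*(-b^2 + 336*b - 14)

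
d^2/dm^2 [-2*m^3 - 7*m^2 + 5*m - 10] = -12*m - 14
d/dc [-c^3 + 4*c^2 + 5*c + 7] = -3*c^2 + 8*c + 5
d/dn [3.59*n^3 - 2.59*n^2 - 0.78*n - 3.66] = 10.77*n^2 - 5.18*n - 0.78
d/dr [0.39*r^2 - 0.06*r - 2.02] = 0.78*r - 0.06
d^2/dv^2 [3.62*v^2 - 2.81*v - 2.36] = 7.24000000000000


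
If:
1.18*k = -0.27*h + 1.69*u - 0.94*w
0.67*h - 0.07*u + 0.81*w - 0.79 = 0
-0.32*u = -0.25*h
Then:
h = 1.28390045708481 - 1.31640426612494*w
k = 1.1427938125694 - 1.96833547098674*w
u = 1.00304723209751 - 1.02844083291011*w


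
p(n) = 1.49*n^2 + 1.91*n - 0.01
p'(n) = 2.98*n + 1.91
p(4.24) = 34.88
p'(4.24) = 14.55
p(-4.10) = 17.21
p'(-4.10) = -10.31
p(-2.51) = 4.58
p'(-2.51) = -5.57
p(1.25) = 4.71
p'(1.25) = 5.64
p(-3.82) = 14.44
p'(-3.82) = -9.47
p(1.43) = 5.77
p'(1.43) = 6.17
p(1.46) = 5.95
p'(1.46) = 6.26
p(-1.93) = 1.85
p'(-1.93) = -3.84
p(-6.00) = 42.17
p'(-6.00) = -15.97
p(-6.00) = 42.17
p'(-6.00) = -15.97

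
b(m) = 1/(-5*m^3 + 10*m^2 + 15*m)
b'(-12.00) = 0.00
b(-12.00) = 0.00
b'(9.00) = 0.00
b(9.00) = 0.00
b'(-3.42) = 0.00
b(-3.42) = 0.00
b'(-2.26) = 0.02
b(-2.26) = 0.01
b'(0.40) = -0.39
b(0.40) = 0.14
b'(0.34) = -0.55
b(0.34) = 0.17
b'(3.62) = 0.04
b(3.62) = -0.02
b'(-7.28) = 0.00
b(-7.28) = 0.00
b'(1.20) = -0.03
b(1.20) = 0.04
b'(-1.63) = 0.10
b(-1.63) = 0.04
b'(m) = (15*m^2 - 20*m - 15)/(-5*m^3 + 10*m^2 + 15*m)^2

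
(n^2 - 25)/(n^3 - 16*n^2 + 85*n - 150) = (n + 5)/(n^2 - 11*n + 30)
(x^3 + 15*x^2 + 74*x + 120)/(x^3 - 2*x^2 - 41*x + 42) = (x^2 + 9*x + 20)/(x^2 - 8*x + 7)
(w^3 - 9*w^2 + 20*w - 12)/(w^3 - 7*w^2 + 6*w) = (w - 2)/w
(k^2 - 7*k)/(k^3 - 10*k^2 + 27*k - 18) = k*(k - 7)/(k^3 - 10*k^2 + 27*k - 18)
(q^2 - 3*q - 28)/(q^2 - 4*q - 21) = (q + 4)/(q + 3)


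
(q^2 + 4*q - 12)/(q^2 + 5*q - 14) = (q + 6)/(q + 7)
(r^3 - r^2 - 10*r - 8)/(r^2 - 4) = (r^2 - 3*r - 4)/(r - 2)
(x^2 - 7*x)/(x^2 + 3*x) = (x - 7)/(x + 3)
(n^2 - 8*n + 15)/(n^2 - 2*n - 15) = (n - 3)/(n + 3)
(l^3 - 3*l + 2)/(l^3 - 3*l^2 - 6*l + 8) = (l - 1)/(l - 4)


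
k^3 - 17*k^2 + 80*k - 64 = (k - 8)^2*(k - 1)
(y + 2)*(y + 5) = y^2 + 7*y + 10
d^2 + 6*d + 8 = (d + 2)*(d + 4)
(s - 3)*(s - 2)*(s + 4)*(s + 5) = s^4 + 4*s^3 - 19*s^2 - 46*s + 120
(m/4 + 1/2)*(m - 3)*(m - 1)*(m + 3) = m^4/4 + m^3/4 - 11*m^2/4 - 9*m/4 + 9/2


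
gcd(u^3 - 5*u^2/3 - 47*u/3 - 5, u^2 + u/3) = u + 1/3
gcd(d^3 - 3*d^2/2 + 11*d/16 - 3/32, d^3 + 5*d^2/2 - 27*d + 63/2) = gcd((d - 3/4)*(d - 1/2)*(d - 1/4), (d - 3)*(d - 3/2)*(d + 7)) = 1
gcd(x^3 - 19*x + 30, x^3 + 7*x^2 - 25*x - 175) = x + 5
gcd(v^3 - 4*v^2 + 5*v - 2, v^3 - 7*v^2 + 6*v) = v - 1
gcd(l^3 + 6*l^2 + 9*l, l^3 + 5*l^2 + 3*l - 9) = l^2 + 6*l + 9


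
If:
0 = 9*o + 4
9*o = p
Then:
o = -4/9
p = -4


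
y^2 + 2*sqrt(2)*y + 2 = (y + sqrt(2))^2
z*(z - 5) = z^2 - 5*z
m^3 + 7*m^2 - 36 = (m - 2)*(m + 3)*(m + 6)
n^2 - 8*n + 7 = (n - 7)*(n - 1)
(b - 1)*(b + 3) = b^2 + 2*b - 3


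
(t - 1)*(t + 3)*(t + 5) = t^3 + 7*t^2 + 7*t - 15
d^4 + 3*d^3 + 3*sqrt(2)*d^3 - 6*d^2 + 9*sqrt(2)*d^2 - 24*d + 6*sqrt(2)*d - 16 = (d + 1)*(d + 2)*(d - sqrt(2))*(d + 4*sqrt(2))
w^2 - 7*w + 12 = (w - 4)*(w - 3)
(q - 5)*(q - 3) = q^2 - 8*q + 15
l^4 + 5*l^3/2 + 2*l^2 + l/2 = l*(l + 1/2)*(l + 1)^2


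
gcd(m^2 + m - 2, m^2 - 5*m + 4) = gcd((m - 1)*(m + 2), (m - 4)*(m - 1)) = m - 1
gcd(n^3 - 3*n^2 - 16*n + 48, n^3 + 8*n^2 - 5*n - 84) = n^2 + n - 12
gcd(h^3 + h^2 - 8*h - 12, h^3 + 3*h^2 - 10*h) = 1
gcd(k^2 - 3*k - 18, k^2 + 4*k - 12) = 1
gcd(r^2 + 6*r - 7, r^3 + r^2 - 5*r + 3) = r - 1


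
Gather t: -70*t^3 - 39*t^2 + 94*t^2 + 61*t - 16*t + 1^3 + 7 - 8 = -70*t^3 + 55*t^2 + 45*t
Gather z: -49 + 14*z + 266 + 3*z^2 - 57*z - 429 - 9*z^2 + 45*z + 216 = -6*z^2 + 2*z + 4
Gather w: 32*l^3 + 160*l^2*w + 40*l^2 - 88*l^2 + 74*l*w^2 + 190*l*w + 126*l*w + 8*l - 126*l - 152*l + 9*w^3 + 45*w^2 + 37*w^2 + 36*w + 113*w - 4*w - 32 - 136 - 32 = 32*l^3 - 48*l^2 - 270*l + 9*w^3 + w^2*(74*l + 82) + w*(160*l^2 + 316*l + 145) - 200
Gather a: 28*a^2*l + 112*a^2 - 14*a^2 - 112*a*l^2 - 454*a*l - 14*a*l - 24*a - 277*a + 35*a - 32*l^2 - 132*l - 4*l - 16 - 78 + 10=a^2*(28*l + 98) + a*(-112*l^2 - 468*l - 266) - 32*l^2 - 136*l - 84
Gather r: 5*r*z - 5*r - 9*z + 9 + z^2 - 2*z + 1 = r*(5*z - 5) + z^2 - 11*z + 10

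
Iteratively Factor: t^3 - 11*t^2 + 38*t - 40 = (t - 4)*(t^2 - 7*t + 10) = (t - 5)*(t - 4)*(t - 2)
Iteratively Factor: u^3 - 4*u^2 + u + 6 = (u + 1)*(u^2 - 5*u + 6) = (u - 2)*(u + 1)*(u - 3)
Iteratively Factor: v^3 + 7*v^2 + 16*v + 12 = (v + 3)*(v^2 + 4*v + 4) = (v + 2)*(v + 3)*(v + 2)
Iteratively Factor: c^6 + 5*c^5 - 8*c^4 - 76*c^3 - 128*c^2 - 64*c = (c + 2)*(c^5 + 3*c^4 - 14*c^3 - 48*c^2 - 32*c) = (c - 4)*(c + 2)*(c^4 + 7*c^3 + 14*c^2 + 8*c) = c*(c - 4)*(c + 2)*(c^3 + 7*c^2 + 14*c + 8) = c*(c - 4)*(c + 2)^2*(c^2 + 5*c + 4) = c*(c - 4)*(c + 2)^2*(c + 4)*(c + 1)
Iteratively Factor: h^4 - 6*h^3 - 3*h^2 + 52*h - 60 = (h - 2)*(h^3 - 4*h^2 - 11*h + 30) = (h - 2)^2*(h^2 - 2*h - 15) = (h - 5)*(h - 2)^2*(h + 3)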